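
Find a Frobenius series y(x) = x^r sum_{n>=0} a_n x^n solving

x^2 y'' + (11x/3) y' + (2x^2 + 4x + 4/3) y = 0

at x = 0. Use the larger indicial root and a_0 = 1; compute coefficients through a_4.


Write in Frobenius form y'' + (p(x)/x) y' + (q(x)/x^2) y = 0:
  p(x) = 11/3,  q(x) = 2x^2 + 4x + 4/3.
Indicial equation: r(r-1) + (11/3) r + (4/3) = 0 -> roots r_1 = -2/3, r_2 = -2.
Take r = r_1 = -2/3. Let y(x) = x^r sum_{n>=0} a_n x^n with a_0 = 1.
Substitute y = x^r sum a_n x^n and match x^{r+n}. The recurrence is
  D(n) a_n + 4 a_{n-1} + 2 a_{n-2} = 0,  where D(n) = (r+n)(r+n-1) + (11/3)(r+n) + (4/3).
  a_n = [-4 a_{n-1} - 2 a_{n-2}] / D(n).
Since the indicial polynomial factors as (r - r_1)(r - r_2), D(n) = (r_1 + n - r_1)(r_1 + n - r_2) = n(n + 4/3).
Evaluating step by step (a_0 = 1):
  n = 1: D(1) = 1(1 + 4/3) = 7/3; numerator = -4(1) = -4; a_1 = (-4)/(7/3) = -12/7
  n = 2: D(2) = 2(2 + 4/3) = 20/3; numerator = -4(-12/7) - 2(1) = 34/7; a_2 = (34/7)/(20/3) = 51/70
  n = 3: D(3) = 3(3 + 4/3) = 13; numerator = -4(51/70) - 2(-12/7) = 18/35; a_3 = (18/35)/(13) = 18/455
  n = 4: D(4) = 4(4 + 4/3) = 64/3; numerator = -4(18/455) - 2(51/70) = -21/13; a_4 = (-21/13)/(64/3) = -63/832

r = -2/3; a_0 = 1; a_1 = -12/7; a_2 = 51/70; a_3 = 18/455; a_4 = -63/832


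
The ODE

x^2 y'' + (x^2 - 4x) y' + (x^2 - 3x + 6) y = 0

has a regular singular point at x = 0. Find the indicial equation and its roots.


Divide by x^2 to reach normal form y'' + P_1(x) y' + P_2(x) y = 0 with P_1(x) = 1 - 4/x and P_2(x) = 1 - 3/x + 6/x^2.
x = 0 is a singular point because the y'-coefficient 1 - 4/x has a pole at x = 0 and the y-coefficient 1 - 3/x + 6/x^2 has a pole at x = 0.
It is a regular singular point because x P_1(x) = p(x) = x - 4 and x^2 P_2(x) = q(x) = x^2 - 3x + 6 are polynomials, hence analytic at x = 0.
p(0) = -4,  q(0) = 6.
Indicial equation: r(r-1) + p(0) r + q(0) = 0, i.e. r^2 + (p(0) - 1) r + q(0) = 0, i.e. r^2 - 5 r + 6 = 0.
Discriminant: (-5)^2 - 4(6) = 1, so r = (5 ± 1)/2.
Solving: r_1 = 3, r_2 = 2.

indicial: r^2 - 5 r + 6 = 0; roots r_1 = 3, r_2 = 2


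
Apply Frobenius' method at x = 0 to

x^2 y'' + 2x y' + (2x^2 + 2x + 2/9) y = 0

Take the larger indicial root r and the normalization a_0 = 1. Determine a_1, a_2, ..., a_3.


Write in Frobenius form y'' + (p(x)/x) y' + (q(x)/x^2) y = 0:
  p(x) = 2,  q(x) = 2x^2 + 2x + 2/9.
Indicial equation: r(r-1) + (2) r + (2/9) = 0 -> roots r_1 = -1/3, r_2 = -2/3.
Take r = r_1 = -1/3. Let y(x) = x^r sum_{n>=0} a_n x^n with a_0 = 1.
Substitute y = x^r sum a_n x^n and match x^{r+n}. The recurrence is
  D(n) a_n + 2 a_{n-1} + 2 a_{n-2} = 0,  where D(n) = (r+n)(r+n-1) + (2)(r+n) + (2/9).
  a_n = [-2 a_{n-1} - 2 a_{n-2}] / D(n).
Since the indicial polynomial factors as (r - r_1)(r - r_2), D(n) = (r_1 + n - r_1)(r_1 + n - r_2) = n(n + 1/3).
Evaluating step by step (a_0 = 1):
  n = 1: D(1) = 1(1 + 1/3) = 4/3; numerator = -2(1) = -2; a_1 = (-2)/(4/3) = -3/2
  n = 2: D(2) = 2(2 + 1/3) = 14/3; numerator = -2(-3/2) - 2(1) = 1; a_2 = (1)/(14/3) = 3/14
  n = 3: D(3) = 3(3 + 1/3) = 10; numerator = -2(3/14) - 2(-3/2) = 18/7; a_3 = (18/7)/(10) = 9/35

r = -1/3; a_0 = 1; a_1 = -3/2; a_2 = 3/14; a_3 = 9/35


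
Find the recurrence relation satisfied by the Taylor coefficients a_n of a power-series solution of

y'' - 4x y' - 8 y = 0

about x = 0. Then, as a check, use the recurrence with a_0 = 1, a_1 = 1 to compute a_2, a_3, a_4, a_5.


Substitute y = sum_n a_n x^n.
y''(x) has coefficient (n+2)(n+1) a_{n+2} at x^n;
-4 x y'(x) has coefficient -4 n a_n at x^n (shift);
-8 y(x) has coefficient -8 a_n at x^n.
Matching x^n: (n+2)(n+1) a_{n+2} + (-4n - 8) a_n = 0.
Thus a_{n+2} = (4n + 8) / ((n+1)(n+2)) * a_n.

Check with a_0 = 1, a_1 = 1 (apply the recurrence for n = 0, 1, 2, 3): a_0 = 1, a_1 = 1, a_2 = 4, a_3 = 2, a_4 = 16/3, a_5 = 2.

a_(n+2) = (4n + 8) / ((n+1)(n+2)) * a_n; check: a_0 = 1, a_1 = 1, a_2 = 4, a_3 = 2, a_4 = 16/3, a_5 = 2


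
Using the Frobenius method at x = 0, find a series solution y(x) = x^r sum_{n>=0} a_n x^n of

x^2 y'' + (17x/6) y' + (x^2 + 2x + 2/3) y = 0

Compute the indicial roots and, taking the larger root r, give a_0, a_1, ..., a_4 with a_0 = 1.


Write in Frobenius form y'' + (p(x)/x) y' + (q(x)/x^2) y = 0:
  p(x) = 17/6,  q(x) = x^2 + 2x + 2/3.
Indicial equation: r(r-1) + (17/6) r + (2/3) = 0 -> roots r_1 = -1/2, r_2 = -4/3.
Take r = r_1 = -1/2. Let y(x) = x^r sum_{n>=0} a_n x^n with a_0 = 1.
Substitute y = x^r sum a_n x^n and match x^{r+n}. The recurrence is
  D(n) a_n + 2 a_{n-1} + 1 a_{n-2} = 0,  where D(n) = (r+n)(r+n-1) + (17/6)(r+n) + (2/3).
  a_n = [-2 a_{n-1} - 1 a_{n-2}] / D(n).
Since the indicial polynomial factors as (r - r_1)(r - r_2), D(n) = (r_1 + n - r_1)(r_1 + n - r_2) = n(n + 5/6).
Evaluating step by step (a_0 = 1):
  n = 1: D(1) = 1(1 + 5/6) = 11/6; numerator = -2(1) = -2; a_1 = (-2)/(11/6) = -12/11
  n = 2: D(2) = 2(2 + 5/6) = 17/3; numerator = -2(-12/11) - 1(1) = 13/11; a_2 = (13/11)/(17/3) = 39/187
  n = 3: D(3) = 3(3 + 5/6) = 23/2; numerator = -2(39/187) - 1(-12/11) = 126/187; a_3 = (126/187)/(23/2) = 252/4301
  n = 4: D(4) = 4(4 + 5/6) = 58/3; numerator = -2(252/4301) - 1(39/187) = -1401/4301; a_4 = (-1401/4301)/(58/3) = -4203/249458

r = -1/2; a_0 = 1; a_1 = -12/11; a_2 = 39/187; a_3 = 252/4301; a_4 = -4203/249458


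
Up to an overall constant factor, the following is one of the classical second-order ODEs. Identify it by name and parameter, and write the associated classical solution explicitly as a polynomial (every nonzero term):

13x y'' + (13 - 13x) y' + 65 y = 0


All three coefficients share the factor 13; dividing through by 13 gives  x y'' + (1 - x) y' + 5 y = 0.
This matches the Laguerre equation x y'' + (1 - x) y' + n y = 0 with n = 5; the polynomial solution is L_5(x).
With y = sum_k a_k x^k, matching x^k gives (k+1)k a_{k+1} + (k+1) a_{k+1} - k a_k + n a_k = 0, i.e. (k+1)^2 a_{k+1} = (k - n) a_k = (k - 5) a_k. The right side vanishes at k = 5, so the series terminates at degree 5.
Standard normalization L_n(0) = 1 gives a_0 = 1. Work upward with a_{k+1} = (k - 5) a_k / (k+1)^2:
  a_1 = (0 - 5)(1) / 1^2 = -5/1 = -5
  a_2 = (1 - 5)(-5) / 2^2 = 20/4 = 5
  a_3 = (2 - 5)(5) / 3^2 = -15/9 = -5/3
  a_4 = (3 - 5)(-5/3) / 4^2 = (10/3)/16 = 5/24
  a_5 = (4 - 5)(5/24) / 5^2 = (-5/24)/25 = -1/120
Hence L_5(x) = -x^5/120 + 5 x^4/24 - 5 x^3/3 + 5 x^2 - 5 x + 1.

L_5(x); series = -x^5/120 + 5 x^4/24 - 5 x^3/3 + 5 x^2 - 5 x + 1


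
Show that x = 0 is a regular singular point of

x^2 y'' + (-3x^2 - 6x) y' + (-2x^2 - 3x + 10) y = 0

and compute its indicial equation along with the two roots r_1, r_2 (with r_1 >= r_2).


Divide by x^2 to reach normal form y'' + P_1(x) y' + P_2(x) y = 0 with P_1(x) = -3 - 6/x and P_2(x) = -2 - 3/x + 10/x^2.
x = 0 is a singular point because the y'-coefficient -3 - 6/x has a pole at x = 0 and the y-coefficient -2 - 3/x + 10/x^2 has a pole at x = 0.
It is a regular singular point because x P_1(x) = p(x) = -3x - 6 and x^2 P_2(x) = q(x) = -2x^2 - 3x + 10 are polynomials, hence analytic at x = 0.
p(0) = -6,  q(0) = 10.
Indicial equation: r(r-1) + p(0) r + q(0) = 0, i.e. r^2 + (p(0) - 1) r + q(0) = 0, i.e. r^2 - 7 r + 10 = 0.
Discriminant: (-7)^2 - 4(10) = 9, so r = (7 ± 3)/2.
Solving: r_1 = 5, r_2 = 2.

indicial: r^2 - 7 r + 10 = 0; roots r_1 = 5, r_2 = 2


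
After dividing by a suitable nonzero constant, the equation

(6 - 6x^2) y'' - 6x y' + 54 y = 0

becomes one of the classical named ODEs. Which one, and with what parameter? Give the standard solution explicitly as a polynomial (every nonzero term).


All three coefficients share the factor 6; dividing through by 6 gives  (1 - x^2) y'' - x y' + 9 y = 0.
This matches the Chebyshev equation (1 - x^2) y'' - x y' + n^2 y = 0 (note the -x y' term, not -2x y') with n^2 = 9, so n = 3; the polynomial solution is T_3(x).
With y = sum_k a_k x^k, matching x^k gives (k+2)(k+1) a_{k+2} = (k^2 - n^2) a_k = (k - 3)(k + 3) a_k. The right side vanishes at k = 3, so the series with the parity of 3 terminates at degree 3.
Standard normalization: leading coefficient of T_n is 2^(n-1), so a_3 = 2^2 = 4. Work downward with a_k = (k+1)(k+2) a_{k+2} / ((k - 3)(k + 3)):
  a_1 = (2)(3)(4) / ((1 - 3)(1 + 3)) = 24/(-8) = -3
Hence T_3(x) = 4 x^3 - 3 x.

T_3(x); series = 4 x^3 - 3 x


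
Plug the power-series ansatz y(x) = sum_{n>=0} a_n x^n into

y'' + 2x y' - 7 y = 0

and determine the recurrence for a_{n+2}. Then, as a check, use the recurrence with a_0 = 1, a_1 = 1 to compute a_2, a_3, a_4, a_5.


Substitute y = sum_n a_n x^n.
y''(x) has coefficient (n+2)(n+1) a_{n+2} at x^n;
2 x y'(x) has coefficient 2 n a_n at x^n (shift);
-7 y(x) has coefficient -7 a_n at x^n.
Matching x^n: (n+2)(n+1) a_{n+2} + (2n - 7) a_n = 0.
Thus a_{n+2} = (-2n + 7) / ((n+1)(n+2)) * a_n.

Check with a_0 = 1, a_1 = 1 (apply the recurrence for n = 0, 1, 2, 3): a_0 = 1, a_1 = 1, a_2 = 7/2, a_3 = 5/6, a_4 = 7/8, a_5 = 1/24.

a_(n+2) = (-2n + 7) / ((n+1)(n+2)) * a_n; check: a_0 = 1, a_1 = 1, a_2 = 7/2, a_3 = 5/6, a_4 = 7/8, a_5 = 1/24


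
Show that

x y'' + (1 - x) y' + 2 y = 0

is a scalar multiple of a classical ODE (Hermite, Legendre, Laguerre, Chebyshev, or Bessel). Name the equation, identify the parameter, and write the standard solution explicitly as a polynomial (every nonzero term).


The equation is already in a standard form:  x y'' + (1 - x) y' + 2 y = 0.
This matches the Laguerre equation x y'' + (1 - x) y' + n y = 0 with n = 2; the polynomial solution is L_2(x).
With y = sum_k a_k x^k, matching x^k gives (k+1)k a_{k+1} + (k+1) a_{k+1} - k a_k + n a_k = 0, i.e. (k+1)^2 a_{k+1} = (k - n) a_k = (k - 2) a_k. The right side vanishes at k = 2, so the series terminates at degree 2.
Standard normalization L_n(0) = 1 gives a_0 = 1. Work upward with a_{k+1} = (k - 2) a_k / (k+1)^2:
  a_1 = (0 - 2)(1) / 1^2 = -2/1 = -2
  a_2 = (1 - 2)(-2) / 2^2 = 2/4 = 1/2
Hence L_2(x) = x^2/2 - 2 x + 1.

L_2(x); series = x^2/2 - 2 x + 1


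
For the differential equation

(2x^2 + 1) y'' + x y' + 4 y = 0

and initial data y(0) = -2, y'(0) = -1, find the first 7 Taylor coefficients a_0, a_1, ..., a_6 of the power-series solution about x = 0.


Ansatz: y(x) = sum_{n>=0} a_n x^n, so y'(x) = sum_{n>=1} n a_n x^(n-1) and y''(x) = sum_{n>=2} n(n-1) a_n x^(n-2).
Substitute into P(x) y'' + Q(x) y' + R(x) y = 0 with P(x) = 2x^2 + 1, Q(x) = x, R(x) = 4, and match powers of x.
Initial conditions: a_0 = -2, a_1 = -1.
Setting the coefficient of each power of x to zero and solving order by order (substituting the coefficients already found):
  x^0: 2 a_2 + 4 a_0 = 0  ->  2 a_2 = -4 a_0 = 8  ->  a_2 = 4
  x^1: 6 a_3 + 5 a_1 = 0  ->  6 a_3 = -5 a_1 = 5  ->  a_3 = 5/6
  x^2: 12 a_4 + 10 a_2 = 0  ->  12 a_4 = -10 a_2 = -40  ->  a_4 = -10/3
  x^3: 20 a_5 + 19 a_3 = 0  ->  20 a_5 = -19 a_3 = -95/6  ->  a_5 = -19/24
  x^4: 30 a_6 + 32 a_4 = 0  ->  30 a_6 = -32 a_4 = 320/3  ->  a_6 = 32/9
Truncated series: y(x) = -2 - x + 4 x^2 + (5/6) x^3 - (10/3) x^4 - (19/24) x^5 + (32/9) x^6 + O(x^7).

a_0 = -2; a_1 = -1; a_2 = 4; a_3 = 5/6; a_4 = -10/3; a_5 = -19/24; a_6 = 32/9


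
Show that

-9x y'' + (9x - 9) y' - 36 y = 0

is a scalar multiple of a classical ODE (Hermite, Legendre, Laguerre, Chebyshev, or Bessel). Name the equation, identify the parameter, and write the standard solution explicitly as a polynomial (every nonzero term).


All three coefficients share the factor -9; dividing through by -9 gives  x y'' + (1 - x) y' + 4 y = 0.
This matches the Laguerre equation x y'' + (1 - x) y' + n y = 0 with n = 4; the polynomial solution is L_4(x).
With y = sum_k a_k x^k, matching x^k gives (k+1)k a_{k+1} + (k+1) a_{k+1} - k a_k + n a_k = 0, i.e. (k+1)^2 a_{k+1} = (k - n) a_k = (k - 4) a_k. The right side vanishes at k = 4, so the series terminates at degree 4.
Standard normalization L_n(0) = 1 gives a_0 = 1. Work upward with a_{k+1} = (k - 4) a_k / (k+1)^2:
  a_1 = (0 - 4)(1) / 1^2 = -4/1 = -4
  a_2 = (1 - 4)(-4) / 2^2 = 12/4 = 3
  a_3 = (2 - 4)(3) / 3^2 = -6/9 = -2/3
  a_4 = (3 - 4)(-2/3) / 4^2 = (2/3)/16 = 1/24
Hence L_4(x) = x^4/24 - 2 x^3/3 + 3 x^2 - 4 x + 1.

L_4(x); series = x^4/24 - 2 x^3/3 + 3 x^2 - 4 x + 1


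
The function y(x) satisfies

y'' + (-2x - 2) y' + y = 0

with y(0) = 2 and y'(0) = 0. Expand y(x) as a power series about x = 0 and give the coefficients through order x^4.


Ansatz: y(x) = sum_{n>=0} a_n x^n, so y'(x) = sum_{n>=1} n a_n x^(n-1) and y''(x) = sum_{n>=2} n(n-1) a_n x^(n-2).
Substitute into P(x) y'' + Q(x) y' + R(x) y = 0 with P(x) = 1, Q(x) = -2x - 2, R(x) = 1, and match powers of x.
Initial conditions: a_0 = 2, a_1 = 0.
Setting the coefficient of each power of x to zero and solving order by order (substituting the coefficients already found):
  x^0: 2 a_2 - 2 a_1 + a_0 = 0  ->  2 a_2 = 2 a_1 - a_0 = -2  ->  a_2 = -1
  x^1: 6 a_3 - 4 a_2 - a_1 = 0  ->  6 a_3 = 4 a_2 + a_1 = -4  ->  a_3 = -2/3
  x^2: 12 a_4 - 6 a_3 - 3 a_2 = 0  ->  12 a_4 = 6 a_3 + 3 a_2 = -7  ->  a_4 = -7/12
Truncated series: y(x) = 2 - x^2 - (2/3) x^3 - (7/12) x^4 + O(x^5).

a_0 = 2; a_1 = 0; a_2 = -1; a_3 = -2/3; a_4 = -7/12


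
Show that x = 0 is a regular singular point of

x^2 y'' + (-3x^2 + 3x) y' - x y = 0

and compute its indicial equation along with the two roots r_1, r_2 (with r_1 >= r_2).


Divide by x^2 to reach normal form y'' + P_1(x) y' + P_2(x) y = 0 with P_1(x) = -3 + 3/x and P_2(x) = -1/x.
x = 0 is a singular point because the y'-coefficient -3 + 3/x has a pole at x = 0 and the y-coefficient -1/x has a pole at x = 0.
It is a regular singular point because x P_1(x) = p(x) = 3 - 3x and x^2 P_2(x) = q(x) = -x are polynomials, hence analytic at x = 0.
p(0) = 3,  q(0) = 0.
Indicial equation: r(r-1) + p(0) r + q(0) = 0, i.e. r^2 + (p(0) - 1) r + q(0) = 0, i.e. r^2 + 2 r = 0.
Discriminant: (2)^2 - 4(0) = 4, so r = (-2 ± 2)/2.
Solving: r_1 = 0, r_2 = -2.

indicial: r^2 + 2 r = 0; roots r_1 = 0, r_2 = -2


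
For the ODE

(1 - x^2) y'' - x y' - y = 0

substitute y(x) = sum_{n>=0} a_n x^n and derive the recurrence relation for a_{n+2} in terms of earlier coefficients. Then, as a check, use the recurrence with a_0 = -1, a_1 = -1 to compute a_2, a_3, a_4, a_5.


Substitute y = sum_n a_n x^n.
(1 - 1 x^2) y'' contributes (n+2)(n+1) a_{n+2} - n(n-1) a_n at x^n.
-x y'(x) contributes -n a_n at x^n.
-y(x) contributes -1 a_n at x^n.
Matching x^n: (n+2)(n+1) a_{n+2} + (-n(n-1) - n - 1) a_n = 0.
Thus a_{n+2} = (n(n-1) + n + 1) / ((n+1)(n+2)) * a_n.

Check with a_0 = -1, a_1 = -1 (apply the recurrence for n = 0, 1, 2, 3): a_0 = -1, a_1 = -1, a_2 = -1/2, a_3 = -1/3, a_4 = -5/24, a_5 = -1/6.

a_(n+2) = (n(n-1) + n + 1) / ((n+1)(n+2)) * a_n; check: a_0 = -1, a_1 = -1, a_2 = -1/2, a_3 = -1/3, a_4 = -5/24, a_5 = -1/6


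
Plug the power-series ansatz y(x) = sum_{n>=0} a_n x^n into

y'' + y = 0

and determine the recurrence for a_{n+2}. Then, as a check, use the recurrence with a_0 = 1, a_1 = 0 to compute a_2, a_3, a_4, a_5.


Substitute y = sum_n a_n x^n into y'' + (const) y = 0.
y''(x) = sum_{n>=0} (n+2)(n+1) a_{n+2} x^n.
The ODE becomes sum_n [(n+2)(n+1) a_{n+2} + 1 a_n] x^n = 0.
Setting each coefficient to zero gives the recurrence:
  (n+2)(n+1) a_{n+2} + 1 a_n = 0,
  a_{n+2} = -1 / ((n+1)(n+2)) a_n.

Check with a_0 = 1, a_1 = 0 (apply the recurrence for n = 0, 1, 2, 3): a_0 = 1, a_1 = 0, a_2 = -1/2, a_3 = 0, a_4 = 1/24, a_5 = 0.

a_{n+2} = -1/((n+1)(n+2)) * a_n; check: a_0 = 1, a_1 = 0, a_2 = -1/2, a_3 = 0, a_4 = 1/24, a_5 = 0


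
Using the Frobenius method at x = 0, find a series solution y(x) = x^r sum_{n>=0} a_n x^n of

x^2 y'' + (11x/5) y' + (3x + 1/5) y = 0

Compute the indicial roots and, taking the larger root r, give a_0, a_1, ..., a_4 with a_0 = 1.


Write in Frobenius form y'' + (p(x)/x) y' + (q(x)/x^2) y = 0:
  p(x) = 11/5,  q(x) = 3x + 1/5.
Indicial equation: r(r-1) + (11/5) r + (1/5) = 0 -> roots r_1 = -1/5, r_2 = -1.
Take r = r_1 = -1/5. Let y(x) = x^r sum_{n>=0} a_n x^n with a_0 = 1.
Substitute y = x^r sum a_n x^n and match x^{r+n}. The recurrence is
  D(n) a_n + 3 a_{n-1} = 0,  where D(n) = (r+n)(r+n-1) + (11/5)(r+n) + (1/5).
  a_n = -3 / D(n) * a_{n-1}.
Since the indicial polynomial factors as (r - r_1)(r - r_2), D(n) = (r_1 + n - r_1)(r_1 + n - r_2) = n(n + 4/5).
Evaluating step by step (a_0 = 1):
  n = 1: D(1) = 1(1 + 4/5) = 9/5; numerator = -3(1) = -3; a_1 = (-3)/(9/5) = -5/3
  n = 2: D(2) = 2(2 + 4/5) = 28/5; numerator = -3(-5/3) = 5; a_2 = (5)/(28/5) = 25/28
  n = 3: D(3) = 3(3 + 4/5) = 57/5; numerator = -3(25/28) = -75/28; a_3 = (-75/28)/(57/5) = -125/532
  n = 4: D(4) = 4(4 + 4/5) = 96/5; numerator = -3(-125/532) = 375/532; a_4 = (375/532)/(96/5) = 625/17024

r = -1/5; a_0 = 1; a_1 = -5/3; a_2 = 25/28; a_3 = -125/532; a_4 = 625/17024


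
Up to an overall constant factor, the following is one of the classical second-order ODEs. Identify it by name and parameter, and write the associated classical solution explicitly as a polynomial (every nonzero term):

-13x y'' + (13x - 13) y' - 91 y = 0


All three coefficients share the factor -13; dividing through by -13 gives  x y'' + (1 - x) y' + 7 y = 0.
This matches the Laguerre equation x y'' + (1 - x) y' + n y = 0 with n = 7; the polynomial solution is L_7(x).
With y = sum_k a_k x^k, matching x^k gives (k+1)k a_{k+1} + (k+1) a_{k+1} - k a_k + n a_k = 0, i.e. (k+1)^2 a_{k+1} = (k - n) a_k = (k - 7) a_k. The right side vanishes at k = 7, so the series terminates at degree 7.
Standard normalization L_n(0) = 1 gives a_0 = 1. Work upward with a_{k+1} = (k - 7) a_k / (k+1)^2:
  a_1 = (0 - 7)(1) / 1^2 = -7/1 = -7
  a_2 = (1 - 7)(-7) / 2^2 = 42/4 = 21/2
  a_3 = (2 - 7)(21/2) / 3^2 = (-105/2)/9 = -35/6
  a_4 = (3 - 7)(-35/6) / 4^2 = (70/3)/16 = 35/24
  a_5 = (4 - 7)(35/24) / 5^2 = (-35/8)/25 = -7/40
  a_6 = (5 - 7)(-7/40) / 6^2 = (7/20)/36 = 7/720
  a_7 = (6 - 7)(7/720) / 7^2 = (-7/720)/49 = -1/5040
Hence L_7(x) = -x^7/5040 + 7 x^6/720 - 7 x^5/40 + 35 x^4/24 - 35 x^3/6 + 21 x^2/2 - 7 x + 1.

L_7(x); series = -x^7/5040 + 7 x^6/720 - 7 x^5/40 + 35 x^4/24 - 35 x^3/6 + 21 x^2/2 - 7 x + 1


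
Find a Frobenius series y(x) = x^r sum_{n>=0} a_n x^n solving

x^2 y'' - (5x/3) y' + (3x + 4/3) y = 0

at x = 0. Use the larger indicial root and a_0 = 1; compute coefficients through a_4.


Write in Frobenius form y'' + (p(x)/x) y' + (q(x)/x^2) y = 0:
  p(x) = -5/3,  q(x) = 3x + 4/3.
Indicial equation: r(r-1) + (-5/3) r + (4/3) = 0 -> roots r_1 = 2, r_2 = 2/3.
Take r = r_1 = 2. Let y(x) = x^r sum_{n>=0} a_n x^n with a_0 = 1.
Substitute y = x^r sum a_n x^n and match x^{r+n}. The recurrence is
  D(n) a_n + 3 a_{n-1} = 0,  where D(n) = (r+n)(r+n-1) + (-5/3)(r+n) + (4/3).
  a_n = -3 / D(n) * a_{n-1}.
Since the indicial polynomial factors as (r - r_1)(r - r_2), D(n) = (r_1 + n - r_1)(r_1 + n - r_2) = n(n + 4/3).
Evaluating step by step (a_0 = 1):
  n = 1: D(1) = 1(1 + 4/3) = 7/3; numerator = -3(1) = -3; a_1 = (-3)/(7/3) = -9/7
  n = 2: D(2) = 2(2 + 4/3) = 20/3; numerator = -3(-9/7) = 27/7; a_2 = (27/7)/(20/3) = 81/140
  n = 3: D(3) = 3(3 + 4/3) = 13; numerator = -3(81/140) = -243/140; a_3 = (-243/140)/(13) = -243/1820
  n = 4: D(4) = 4(4 + 4/3) = 64/3; numerator = -3(-243/1820) = 729/1820; a_4 = (729/1820)/(64/3) = 2187/116480

r = 2; a_0 = 1; a_1 = -9/7; a_2 = 81/140; a_3 = -243/1820; a_4 = 2187/116480


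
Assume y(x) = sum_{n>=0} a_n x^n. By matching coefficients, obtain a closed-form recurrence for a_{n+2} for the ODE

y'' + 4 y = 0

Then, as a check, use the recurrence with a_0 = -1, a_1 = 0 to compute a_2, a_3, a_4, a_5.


Substitute y = sum_n a_n x^n into y'' + (const) y = 0.
y''(x) = sum_{n>=0} (n+2)(n+1) a_{n+2} x^n.
The ODE becomes sum_n [(n+2)(n+1) a_{n+2} + 4 a_n] x^n = 0.
Setting each coefficient to zero gives the recurrence:
  (n+2)(n+1) a_{n+2} + 4 a_n = 0,
  a_{n+2} = -4 / ((n+1)(n+2)) a_n.

Check with a_0 = -1, a_1 = 0 (apply the recurrence for n = 0, 1, 2, 3): a_0 = -1, a_1 = 0, a_2 = 2, a_3 = 0, a_4 = -2/3, a_5 = 0.

a_{n+2} = -4/((n+1)(n+2)) * a_n; check: a_0 = -1, a_1 = 0, a_2 = 2, a_3 = 0, a_4 = -2/3, a_5 = 0


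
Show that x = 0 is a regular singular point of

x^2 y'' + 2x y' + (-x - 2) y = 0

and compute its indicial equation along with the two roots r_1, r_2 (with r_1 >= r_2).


Divide by x^2 to reach normal form y'' + P_1(x) y' + P_2(x) y = 0 with P_1(x) = 2/x and P_2(x) = -1/x - 2/x^2.
x = 0 is a singular point because the y'-coefficient 2/x has a pole at x = 0 and the y-coefficient -1/x - 2/x^2 has a pole at x = 0.
It is a regular singular point because x P_1(x) = p(x) = 2 and x^2 P_2(x) = q(x) = -x - 2 are polynomials, hence analytic at x = 0.
p(0) = 2,  q(0) = -2.
Indicial equation: r(r-1) + p(0) r + q(0) = 0, i.e. r^2 + (p(0) - 1) r + q(0) = 0, i.e. r^2 + 1 r - 2 = 0.
Discriminant: (1)^2 - 4(-2) = 9, so r = (-1 ± 3)/2.
Solving: r_1 = 1, r_2 = -2.

indicial: r^2 + 1 r - 2 = 0; roots r_1 = 1, r_2 = -2


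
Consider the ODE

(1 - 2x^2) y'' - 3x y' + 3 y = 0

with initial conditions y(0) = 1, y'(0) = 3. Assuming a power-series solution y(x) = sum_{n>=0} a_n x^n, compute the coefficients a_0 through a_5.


Ansatz: y(x) = sum_{n>=0} a_n x^n, so y'(x) = sum_{n>=1} n a_n x^(n-1) and y''(x) = sum_{n>=2} n(n-1) a_n x^(n-2).
Substitute into P(x) y'' + Q(x) y' + R(x) y = 0 with P(x) = 1 - 2x^2, Q(x) = -3x, R(x) = 3, and match powers of x.
Initial conditions: a_0 = 1, a_1 = 3.
Setting the coefficient of each power of x to zero and solving order by order (substituting the coefficients already found):
  x^0: 2 a_2 + 3 a_0 = 0  ->  2 a_2 = -3 a_0 = -3  ->  a_2 = -3/2
  x^1: 6 a_3 = 0  ->  a_3 = 0
  x^2: 12 a_4 - 7 a_2 = 0  ->  12 a_4 = 7 a_2 = -21/2  ->  a_4 = -7/8
  x^3: 20 a_5 - 18 a_3 = 0  ->  20 a_5 = 18 a_3 = 0  ->  a_5 = 0
Truncated series: y(x) = 1 + 3 x - (3/2) x^2 - (7/8) x^4 + O(x^6).

a_0 = 1; a_1 = 3; a_2 = -3/2; a_3 = 0; a_4 = -7/8; a_5 = 0


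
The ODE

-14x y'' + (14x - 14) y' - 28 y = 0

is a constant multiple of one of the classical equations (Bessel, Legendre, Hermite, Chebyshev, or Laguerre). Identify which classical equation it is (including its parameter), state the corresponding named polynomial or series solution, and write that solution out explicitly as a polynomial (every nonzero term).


All three coefficients share the factor -14; dividing through by -14 gives  x y'' + (1 - x) y' + 2 y = 0.
This matches the Laguerre equation x y'' + (1 - x) y' + n y = 0 with n = 2; the polynomial solution is L_2(x).
With y = sum_k a_k x^k, matching x^k gives (k+1)k a_{k+1} + (k+1) a_{k+1} - k a_k + n a_k = 0, i.e. (k+1)^2 a_{k+1} = (k - n) a_k = (k - 2) a_k. The right side vanishes at k = 2, so the series terminates at degree 2.
Standard normalization L_n(0) = 1 gives a_0 = 1. Work upward with a_{k+1} = (k - 2) a_k / (k+1)^2:
  a_1 = (0 - 2)(1) / 1^2 = -2/1 = -2
  a_2 = (1 - 2)(-2) / 2^2 = 2/4 = 1/2
Hence L_2(x) = x^2/2 - 2 x + 1.

L_2(x); series = x^2/2 - 2 x + 1


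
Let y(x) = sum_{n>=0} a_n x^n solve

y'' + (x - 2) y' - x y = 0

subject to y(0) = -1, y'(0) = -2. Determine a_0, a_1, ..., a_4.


Ansatz: y(x) = sum_{n>=0} a_n x^n, so y'(x) = sum_{n>=1} n a_n x^(n-1) and y''(x) = sum_{n>=2} n(n-1) a_n x^(n-2).
Substitute into P(x) y'' + Q(x) y' + R(x) y = 0 with P(x) = 1, Q(x) = x - 2, R(x) = -x, and match powers of x.
Initial conditions: a_0 = -1, a_1 = -2.
Setting the coefficient of each power of x to zero and solving order by order (substituting the coefficients already found):
  x^0: 2 a_2 - 2 a_1 = 0  ->  2 a_2 = 2 a_1 = -4  ->  a_2 = -2
  x^1: 6 a_3 - 4 a_2 + a_1 - a_0 = 0  ->  6 a_3 = 4 a_2 - a_1 + a_0 = -7  ->  a_3 = -7/6
  x^2: 12 a_4 - 6 a_3 + 2 a_2 - a_1 = 0  ->  12 a_4 = 6 a_3 - 2 a_2 + a_1 = -5  ->  a_4 = -5/12
Truncated series: y(x) = -1 - 2 x - 2 x^2 - (7/6) x^3 - (5/12) x^4 + O(x^5).

a_0 = -1; a_1 = -2; a_2 = -2; a_3 = -7/6; a_4 = -5/12


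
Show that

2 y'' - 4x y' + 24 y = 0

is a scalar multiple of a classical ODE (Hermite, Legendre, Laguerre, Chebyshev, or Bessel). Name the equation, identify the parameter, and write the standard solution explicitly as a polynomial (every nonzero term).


All three coefficients share the factor 2; dividing through by 2 gives  y'' - 2x y' + 12 y = 0.
This matches the Hermite equation y'' - 2x y' + 2n y = 0 with 2n = 12, so n = 6; the polynomial solution is H_6(x).
With y = sum_k a_k x^k, matching x^k gives (k+2)(k+1) a_{k+2} = 2(k - n) a_k = 2(k - 6) a_k. The right side vanishes at k = 6, so the series with the parity of 6 terminates at degree 6.
Standard normalization: leading coefficient of H_n is 2^n, so a_6 = 2^6 = 64. Work downward with a_k = (k+1)(k+2) a_{k+2} / (2(k - n)):
  a_4 = (5)(6)(64) / (2(4 - 6)) = 1920/(-4) = -480
  a_2 = (3)(4)(-480) / (2(2 - 6)) = -5760/(-8) = 720
  a_0 = (1)(2)(720) / (2(0 - 6)) = 1440/(-12) = -120
Hence H_6(x) = 64 x^6 - 480 x^4 + 720 x^2 - 120.

H_6(x); series = 64 x^6 - 480 x^4 + 720 x^2 - 120


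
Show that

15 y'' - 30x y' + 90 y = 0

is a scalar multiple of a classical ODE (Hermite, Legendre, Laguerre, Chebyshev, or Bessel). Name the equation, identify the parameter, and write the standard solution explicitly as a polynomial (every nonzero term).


All three coefficients share the factor 15; dividing through by 15 gives  y'' - 2x y' + 6 y = 0.
This matches the Hermite equation y'' - 2x y' + 2n y = 0 with 2n = 6, so n = 3; the polynomial solution is H_3(x).
With y = sum_k a_k x^k, matching x^k gives (k+2)(k+1) a_{k+2} = 2(k - n) a_k = 2(k - 3) a_k. The right side vanishes at k = 3, so the series with the parity of 3 terminates at degree 3.
Standard normalization: leading coefficient of H_n is 2^n, so a_3 = 2^3 = 8. Work downward with a_k = (k+1)(k+2) a_{k+2} / (2(k - n)):
  a_1 = (2)(3)(8) / (2(1 - 3)) = 48/(-4) = -12
Hence H_3(x) = 8 x^3 - 12 x.

H_3(x); series = 8 x^3 - 12 x


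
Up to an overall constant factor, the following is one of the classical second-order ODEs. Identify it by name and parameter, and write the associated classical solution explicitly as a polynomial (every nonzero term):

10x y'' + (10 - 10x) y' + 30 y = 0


All three coefficients share the factor 10; dividing through by 10 gives  x y'' + (1 - x) y' + 3 y = 0.
This matches the Laguerre equation x y'' + (1 - x) y' + n y = 0 with n = 3; the polynomial solution is L_3(x).
With y = sum_k a_k x^k, matching x^k gives (k+1)k a_{k+1} + (k+1) a_{k+1} - k a_k + n a_k = 0, i.e. (k+1)^2 a_{k+1} = (k - n) a_k = (k - 3) a_k. The right side vanishes at k = 3, so the series terminates at degree 3.
Standard normalization L_n(0) = 1 gives a_0 = 1. Work upward with a_{k+1} = (k - 3) a_k / (k+1)^2:
  a_1 = (0 - 3)(1) / 1^2 = -3/1 = -3
  a_2 = (1 - 3)(-3) / 2^2 = 6/4 = 3/2
  a_3 = (2 - 3)(3/2) / 3^2 = (-3/2)/9 = -1/6
Hence L_3(x) = -x^3/6 + 3 x^2/2 - 3 x + 1.

L_3(x); series = -x^3/6 + 3 x^2/2 - 3 x + 1


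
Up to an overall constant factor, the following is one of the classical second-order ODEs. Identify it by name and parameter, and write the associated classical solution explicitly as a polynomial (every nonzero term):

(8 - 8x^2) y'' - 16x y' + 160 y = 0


All three coefficients share the factor 8; dividing through by 8 gives  (1 - x^2) y'' - 2x y' + 20 y = 0.
This matches the Legendre equation (1 - x^2) y'' - 2x y' + n(n+1) y = 0 (note the -2x y' term) with n(n+1) = 20, so n = 4; the polynomial solution is P_4(x).
With y = sum_k a_k x^k, matching x^k gives (k+2)(k+1) a_{k+2} = [k(k+1) - n(n+1)] a_k = (k - 4)(k + 5) a_k. The right side vanishes at k = 4, so the series with the parity of 4 terminates at degree 4.
Standard normalization (P_n(1) = 1): leading coefficient (2n)!/(2^n (n!)^2) = 40320/(16*576) = 35/8, so a_4 = 35/8. Work downward with a_k = (k+1)(k+2) a_{k+2} / ((k - 4)(k + 5)):
  a_2 = (3)(4)(35/8) / ((2 - 4)(2 + 5)) = (105/2)/(-14) = -15/4
  a_0 = (1)(2)(-15/4) / ((0 - 4)(0 + 5)) = (-15/2)/(-20) = 3/8
Hence P_4(x) = 35 x^4/8 - 15 x^2/4 + 3/8.

P_4(x); series = 35 x^4/8 - 15 x^2/4 + 3/8


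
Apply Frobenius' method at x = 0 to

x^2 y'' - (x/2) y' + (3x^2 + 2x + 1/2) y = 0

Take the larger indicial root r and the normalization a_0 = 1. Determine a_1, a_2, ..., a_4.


Write in Frobenius form y'' + (p(x)/x) y' + (q(x)/x^2) y = 0:
  p(x) = -1/2,  q(x) = 3x^2 + 2x + 1/2.
Indicial equation: r(r-1) + (-1/2) r + (1/2) = 0 -> roots r_1 = 1, r_2 = 1/2.
Take r = r_1 = 1. Let y(x) = x^r sum_{n>=0} a_n x^n with a_0 = 1.
Substitute y = x^r sum a_n x^n and match x^{r+n}. The recurrence is
  D(n) a_n + 2 a_{n-1} + 3 a_{n-2} = 0,  where D(n) = (r+n)(r+n-1) + (-1/2)(r+n) + (1/2).
  a_n = [-2 a_{n-1} - 3 a_{n-2}] / D(n).
Since the indicial polynomial factors as (r - r_1)(r - r_2), D(n) = (r_1 + n - r_1)(r_1 + n - r_2) = n(n + 1/2).
Evaluating step by step (a_0 = 1):
  n = 1: D(1) = 1(1 + 1/2) = 3/2; numerator = -2(1) = -2; a_1 = (-2)/(3/2) = -4/3
  n = 2: D(2) = 2(2 + 1/2) = 5; numerator = -2(-4/3) - 3(1) = -1/3; a_2 = (-1/3)/(5) = -1/15
  n = 3: D(3) = 3(3 + 1/2) = 21/2; numerator = -2(-1/15) - 3(-4/3) = 62/15; a_3 = (62/15)/(21/2) = 124/315
  n = 4: D(4) = 4(4 + 1/2) = 18; numerator = -2(124/315) - 3(-1/15) = -37/63; a_4 = (-37/63)/(18) = -37/1134

r = 1; a_0 = 1; a_1 = -4/3; a_2 = -1/15; a_3 = 124/315; a_4 = -37/1134


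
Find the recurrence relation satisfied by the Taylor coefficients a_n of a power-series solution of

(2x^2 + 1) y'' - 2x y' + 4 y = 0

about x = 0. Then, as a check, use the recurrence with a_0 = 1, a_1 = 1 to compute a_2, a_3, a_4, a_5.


Substitute y = sum_n a_n x^n.
(1 + 2 x^2) y'' contributes (n+2)(n+1) a_{n+2} + 2 n(n-1) a_n at x^n.
-2 x y'(x) contributes -2 n a_n at x^n.
4 y(x) contributes 4 a_n at x^n.
Matching x^n: (n+2)(n+1) a_{n+2} + (2 n(n-1) - 2 n + 4) a_n = 0.
Thus a_{n+2} = (-2 n(n-1) + 2 n - 4) / ((n+1)(n+2)) * a_n.

Check with a_0 = 1, a_1 = 1 (apply the recurrence for n = 0, 1, 2, 3): a_0 = 1, a_1 = 1, a_2 = -2, a_3 = -1/3, a_4 = 2/3, a_5 = 1/6.

a_(n+2) = (-2 n(n-1) + 2 n - 4) / ((n+1)(n+2)) * a_n; check: a_0 = 1, a_1 = 1, a_2 = -2, a_3 = -1/3, a_4 = 2/3, a_5 = 1/6


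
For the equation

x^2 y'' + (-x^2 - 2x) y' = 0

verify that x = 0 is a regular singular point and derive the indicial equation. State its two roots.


Divide by x^2 to reach normal form y'' + P_1(x) y' + P_2(x) y = 0 with P_1(x) = -1 - 2/x and P_2(x) = 0.
x = 0 is a singular point because the y'-coefficient -1 - 2/x has a pole at x = 0.
It is a regular singular point because x P_1(x) = p(x) = -x - 2 and x^2 P_2(x) = q(x) = 0 are polynomials, hence analytic at x = 0.
p(0) = -2,  q(0) = 0.
Indicial equation: r(r-1) + p(0) r + q(0) = 0, i.e. r^2 + (p(0) - 1) r + q(0) = 0, i.e. r^2 - 3 r = 0.
Discriminant: (-3)^2 - 4(0) = 9, so r = (3 ± 3)/2.
Solving: r_1 = 3, r_2 = 0.

indicial: r^2 - 3 r = 0; roots r_1 = 3, r_2 = 0


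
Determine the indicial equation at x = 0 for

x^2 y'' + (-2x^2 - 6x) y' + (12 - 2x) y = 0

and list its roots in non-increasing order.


Divide by x^2 to reach normal form y'' + P_1(x) y' + P_2(x) y = 0 with P_1(x) = -2 - 6/x and P_2(x) = -2/x + 12/x^2.
x = 0 is a singular point because the y'-coefficient -2 - 6/x has a pole at x = 0 and the y-coefficient -2/x + 12/x^2 has a pole at x = 0.
It is a regular singular point because x P_1(x) = p(x) = -2x - 6 and x^2 P_2(x) = q(x) = 12 - 2x are polynomials, hence analytic at x = 0.
p(0) = -6,  q(0) = 12.
Indicial equation: r(r-1) + p(0) r + q(0) = 0, i.e. r^2 + (p(0) - 1) r + q(0) = 0, i.e. r^2 - 7 r + 12 = 0.
Discriminant: (-7)^2 - 4(12) = 1, so r = (7 ± 1)/2.
Solving: r_1 = 4, r_2 = 3.

indicial: r^2 - 7 r + 12 = 0; roots r_1 = 4, r_2 = 3


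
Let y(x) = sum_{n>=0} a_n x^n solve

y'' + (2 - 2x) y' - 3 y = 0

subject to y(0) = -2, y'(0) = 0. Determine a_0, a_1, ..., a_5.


Ansatz: y(x) = sum_{n>=0} a_n x^n, so y'(x) = sum_{n>=1} n a_n x^(n-1) and y''(x) = sum_{n>=2} n(n-1) a_n x^(n-2).
Substitute into P(x) y'' + Q(x) y' + R(x) y = 0 with P(x) = 1, Q(x) = 2 - 2x, R(x) = -3, and match powers of x.
Initial conditions: a_0 = -2, a_1 = 0.
Setting the coefficient of each power of x to zero and solving order by order (substituting the coefficients already found):
  x^0: 2 a_2 + 2 a_1 - 3 a_0 = 0  ->  2 a_2 = -2 a_1 + 3 a_0 = -6  ->  a_2 = -3
  x^1: 6 a_3 + 4 a_2 - 5 a_1 = 0  ->  6 a_3 = -4 a_2 + 5 a_1 = 12  ->  a_3 = 2
  x^2: 12 a_4 + 6 a_3 - 7 a_2 = 0  ->  12 a_4 = -6 a_3 + 7 a_2 = -33  ->  a_4 = -11/4
  x^3: 20 a_5 + 8 a_4 - 9 a_3 = 0  ->  20 a_5 = -8 a_4 + 9 a_3 = 40  ->  a_5 = 2
Truncated series: y(x) = -2 - 3 x^2 + 2 x^3 - (11/4) x^4 + 2 x^5 + O(x^6).

a_0 = -2; a_1 = 0; a_2 = -3; a_3 = 2; a_4 = -11/4; a_5 = 2


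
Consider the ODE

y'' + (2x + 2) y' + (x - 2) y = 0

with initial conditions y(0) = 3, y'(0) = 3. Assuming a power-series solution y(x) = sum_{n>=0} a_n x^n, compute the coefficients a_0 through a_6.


Ansatz: y(x) = sum_{n>=0} a_n x^n, so y'(x) = sum_{n>=1} n a_n x^(n-1) and y''(x) = sum_{n>=2} n(n-1) a_n x^(n-2).
Substitute into P(x) y'' + Q(x) y' + R(x) y = 0 with P(x) = 1, Q(x) = 2x + 2, R(x) = x - 2, and match powers of x.
Initial conditions: a_0 = 3, a_1 = 3.
Setting the coefficient of each power of x to zero and solving order by order (substituting the coefficients already found):
  x^0: 2 a_2 + 2 a_1 - 2 a_0 = 0  ->  2 a_2 = -2 a_1 + 2 a_0 = 0  ->  a_2 = 0
  x^1: 6 a_3 + 4 a_2 + a_0 = 0  ->  6 a_3 = -4 a_2 - a_0 = -3  ->  a_3 = -1/2
  x^2: 12 a_4 + 6 a_3 + 2 a_2 + a_1 = 0  ->  12 a_4 = -6 a_3 - 2 a_2 - a_1 = 0  ->  a_4 = 0
  x^3: 20 a_5 + 8 a_4 + 4 a_3 + a_2 = 0  ->  20 a_5 = -8 a_4 - 4 a_3 - a_2 = 2  ->  a_5 = 1/10
  x^4: 30 a_6 + 10 a_5 + 6 a_4 + a_3 = 0  ->  30 a_6 = -10 a_5 - 6 a_4 - a_3 = -1/2  ->  a_6 = -1/60
Truncated series: y(x) = 3 + 3 x - (1/2) x^3 + (1/10) x^5 - (1/60) x^6 + O(x^7).

a_0 = 3; a_1 = 3; a_2 = 0; a_3 = -1/2; a_4 = 0; a_5 = 1/10; a_6 = -1/60


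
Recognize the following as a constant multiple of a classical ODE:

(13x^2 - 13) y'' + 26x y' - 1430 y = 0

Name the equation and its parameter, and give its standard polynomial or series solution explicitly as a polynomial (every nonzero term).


All three coefficients share the factor -13; dividing through by -13 gives  (1 - x^2) y'' - 2x y' + 110 y = 0.
This matches the Legendre equation (1 - x^2) y'' - 2x y' + n(n+1) y = 0 (note the -2x y' term) with n(n+1) = 110, so n = 10; the polynomial solution is P_10(x).
With y = sum_k a_k x^k, matching x^k gives (k+2)(k+1) a_{k+2} = [k(k+1) - n(n+1)] a_k = (k - 10)(k + 11) a_k. The right side vanishes at k = 10, so the series with the parity of 10 terminates at degree 10.
Standard normalization (P_n(1) = 1): leading coefficient (2n)!/(2^n (n!)^2) = 2432902008176640000/(1024*13168189440000) = 46189/256, so a_10 = 46189/256. Work downward with a_k = (k+1)(k+2) a_{k+2} / ((k - 10)(k + 11)):
  a_8 = (9)(10)(46189/256) / ((8 - 10)(8 + 11)) = (2078505/128)/(-38) = -109395/256
  a_6 = (7)(8)(-109395/256) / ((6 - 10)(6 + 11)) = (-765765/32)/(-68) = 45045/128
  a_4 = (5)(6)(45045/128) / ((4 - 10)(4 + 11)) = (675675/64)/(-90) = -15015/128
  a_2 = (3)(4)(-15015/128) / ((2 - 10)(2 + 11)) = (-45045/32)/(-104) = 3465/256
  a_0 = (1)(2)(3465/256) / ((0 - 10)(0 + 11)) = (3465/128)/(-110) = -63/256
Hence P_10(x) = 46189 x^10/256 - 109395 x^8/256 + 45045 x^6/128 - 15015 x^4/128 + 3465 x^2/256 - 63/256.

P_10(x); series = 46189 x^10/256 - 109395 x^8/256 + 45045 x^6/128 - 15015 x^4/128 + 3465 x^2/256 - 63/256


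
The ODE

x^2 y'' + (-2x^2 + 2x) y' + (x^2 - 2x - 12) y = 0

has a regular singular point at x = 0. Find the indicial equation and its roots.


Divide by x^2 to reach normal form y'' + P_1(x) y' + P_2(x) y = 0 with P_1(x) = -2 + 2/x and P_2(x) = 1 - 2/x - 12/x^2.
x = 0 is a singular point because the y'-coefficient -2 + 2/x has a pole at x = 0 and the y-coefficient 1 - 2/x - 12/x^2 has a pole at x = 0.
It is a regular singular point because x P_1(x) = p(x) = 2 - 2x and x^2 P_2(x) = q(x) = x^2 - 2x - 12 are polynomials, hence analytic at x = 0.
p(0) = 2,  q(0) = -12.
Indicial equation: r(r-1) + p(0) r + q(0) = 0, i.e. r^2 + (p(0) - 1) r + q(0) = 0, i.e. r^2 + 1 r - 12 = 0.
Discriminant: (1)^2 - 4(-12) = 49, so r = (-1 ± 7)/2.
Solving: r_1 = 3, r_2 = -4.

indicial: r^2 + 1 r - 12 = 0; roots r_1 = 3, r_2 = -4


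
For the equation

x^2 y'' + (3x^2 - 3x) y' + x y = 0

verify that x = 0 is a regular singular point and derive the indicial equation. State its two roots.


Divide by x^2 to reach normal form y'' + P_1(x) y' + P_2(x) y = 0 with P_1(x) = 3 - 3/x and P_2(x) = 1/x.
x = 0 is a singular point because the y'-coefficient 3 - 3/x has a pole at x = 0 and the y-coefficient 1/x has a pole at x = 0.
It is a regular singular point because x P_1(x) = p(x) = 3x - 3 and x^2 P_2(x) = q(x) = x are polynomials, hence analytic at x = 0.
p(0) = -3,  q(0) = 0.
Indicial equation: r(r-1) + p(0) r + q(0) = 0, i.e. r^2 + (p(0) - 1) r + q(0) = 0, i.e. r^2 - 4 r = 0.
Discriminant: (-4)^2 - 4(0) = 16, so r = (4 ± 4)/2.
Solving: r_1 = 4, r_2 = 0.

indicial: r^2 - 4 r = 0; roots r_1 = 4, r_2 = 0


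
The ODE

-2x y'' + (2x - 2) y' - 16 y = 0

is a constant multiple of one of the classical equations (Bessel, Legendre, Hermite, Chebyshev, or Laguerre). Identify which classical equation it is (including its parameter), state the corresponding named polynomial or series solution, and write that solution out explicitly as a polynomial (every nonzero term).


All three coefficients share the factor -2; dividing through by -2 gives  x y'' + (1 - x) y' + 8 y = 0.
This matches the Laguerre equation x y'' + (1 - x) y' + n y = 0 with n = 8; the polynomial solution is L_8(x).
With y = sum_k a_k x^k, matching x^k gives (k+1)k a_{k+1} + (k+1) a_{k+1} - k a_k + n a_k = 0, i.e. (k+1)^2 a_{k+1} = (k - n) a_k = (k - 8) a_k. The right side vanishes at k = 8, so the series terminates at degree 8.
Standard normalization L_n(0) = 1 gives a_0 = 1. Work upward with a_{k+1} = (k - 8) a_k / (k+1)^2:
  a_1 = (0 - 8)(1) / 1^2 = -8/1 = -8
  a_2 = (1 - 8)(-8) / 2^2 = 56/4 = 14
  a_3 = (2 - 8)(14) / 3^2 = -84/9 = -28/3
  a_4 = (3 - 8)(-28/3) / 4^2 = (140/3)/16 = 35/12
  a_5 = (4 - 8)(35/12) / 5^2 = (-35/3)/25 = -7/15
  a_6 = (5 - 8)(-7/15) / 6^2 = (7/5)/36 = 7/180
  a_7 = (6 - 8)(7/180) / 7^2 = (-7/90)/49 = -1/630
  a_8 = (7 - 8)(-1/630) / 8^2 = (1/630)/64 = 1/40320
Hence L_8(x) = x^8/40320 - x^7/630 + 7 x^6/180 - 7 x^5/15 + 35 x^4/12 - 28 x^3/3 + 14 x^2 - 8 x + 1.

L_8(x); series = x^8/40320 - x^7/630 + 7 x^6/180 - 7 x^5/15 + 35 x^4/12 - 28 x^3/3 + 14 x^2 - 8 x + 1


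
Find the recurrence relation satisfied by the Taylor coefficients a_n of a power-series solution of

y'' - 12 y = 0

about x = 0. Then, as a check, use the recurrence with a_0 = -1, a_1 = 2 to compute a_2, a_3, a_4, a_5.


Substitute y = sum_n a_n x^n into y'' + (const) y = 0.
y''(x) = sum_{n>=0} (n+2)(n+1) a_{n+2} x^n.
The ODE becomes sum_n [(n+2)(n+1) a_{n+2} - 12 a_n] x^n = 0.
Setting each coefficient to zero gives the recurrence:
  (n+2)(n+1) a_{n+2} - 12 a_n = 0,
  a_{n+2} = 12 / ((n+1)(n+2)) a_n.

Check with a_0 = -1, a_1 = 2 (apply the recurrence for n = 0, 1, 2, 3): a_0 = -1, a_1 = 2, a_2 = -6, a_3 = 4, a_4 = -6, a_5 = 12/5.

a_{n+2} = 12/((n+1)(n+2)) * a_n; check: a_0 = -1, a_1 = 2, a_2 = -6, a_3 = 4, a_4 = -6, a_5 = 12/5


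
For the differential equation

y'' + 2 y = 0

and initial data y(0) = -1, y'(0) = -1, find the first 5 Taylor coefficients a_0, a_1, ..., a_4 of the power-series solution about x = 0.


Ansatz: y(x) = sum_{n>=0} a_n x^n, so y'(x) = sum_{n>=1} n a_n x^(n-1) and y''(x) = sum_{n>=2} n(n-1) a_n x^(n-2).
Substitute into P(x) y'' + Q(x) y' + R(x) y = 0 with P(x) = 1, Q(x) = 0, R(x) = 2, and match powers of x.
Initial conditions: a_0 = -1, a_1 = -1.
Setting the coefficient of each power of x to zero and solving order by order (substituting the coefficients already found):
  x^0: 2 a_2 + 2 a_0 = 0  ->  2 a_2 = -2 a_0 = 2  ->  a_2 = 1
  x^1: 6 a_3 + 2 a_1 = 0  ->  6 a_3 = -2 a_1 = 2  ->  a_3 = 1/3
  x^2: 12 a_4 + 2 a_2 = 0  ->  12 a_4 = -2 a_2 = -2  ->  a_4 = -1/6
Truncated series: y(x) = -1 - x + x^2 + (1/3) x^3 - (1/6) x^4 + O(x^5).

a_0 = -1; a_1 = -1; a_2 = 1; a_3 = 1/3; a_4 = -1/6


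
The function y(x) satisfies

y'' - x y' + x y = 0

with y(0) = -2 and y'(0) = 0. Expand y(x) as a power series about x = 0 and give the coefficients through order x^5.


Ansatz: y(x) = sum_{n>=0} a_n x^n, so y'(x) = sum_{n>=1} n a_n x^(n-1) and y''(x) = sum_{n>=2} n(n-1) a_n x^(n-2).
Substitute into P(x) y'' + Q(x) y' + R(x) y = 0 with P(x) = 1, Q(x) = -x, R(x) = x, and match powers of x.
Initial conditions: a_0 = -2, a_1 = 0.
Setting the coefficient of each power of x to zero and solving order by order (substituting the coefficients already found):
  x^0: 2 a_2 = 0  ->  a_2 = 0
  x^1: 6 a_3 - a_1 + a_0 = 0  ->  6 a_3 = a_1 - a_0 = 2  ->  a_3 = 1/3
  x^2: 12 a_4 - 2 a_2 + a_1 = 0  ->  12 a_4 = 2 a_2 - a_1 = 0  ->  a_4 = 0
  x^3: 20 a_5 - 3 a_3 + a_2 = 0  ->  20 a_5 = 3 a_3 - a_2 = 1  ->  a_5 = 1/20
Truncated series: y(x) = -2 + (1/3) x^3 + (1/20) x^5 + O(x^6).

a_0 = -2; a_1 = 0; a_2 = 0; a_3 = 1/3; a_4 = 0; a_5 = 1/20
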